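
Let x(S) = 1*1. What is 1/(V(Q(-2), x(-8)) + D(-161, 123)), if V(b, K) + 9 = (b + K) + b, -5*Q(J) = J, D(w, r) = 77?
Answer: 5/349 ≈ 0.014327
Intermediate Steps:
x(S) = 1
Q(J) = -J/5
V(b, K) = -9 + K + 2*b (V(b, K) = -9 + ((b + K) + b) = -9 + ((K + b) + b) = -9 + (K + 2*b) = -9 + K + 2*b)
1/(V(Q(-2), x(-8)) + D(-161, 123)) = 1/((-9 + 1 + 2*(-⅕*(-2))) + 77) = 1/((-9 + 1 + 2*(⅖)) + 77) = 1/((-9 + 1 + ⅘) + 77) = 1/(-36/5 + 77) = 1/(349/5) = 5/349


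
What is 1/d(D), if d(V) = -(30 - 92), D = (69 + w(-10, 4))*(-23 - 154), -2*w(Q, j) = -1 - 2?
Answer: 1/62 ≈ 0.016129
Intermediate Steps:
w(Q, j) = 3/2 (w(Q, j) = -(-1 - 2)/2 = -1/2*(-3) = 3/2)
D = -24957/2 (D = (69 + 3/2)*(-23 - 154) = (141/2)*(-177) = -24957/2 ≈ -12479.)
d(V) = 62 (d(V) = -1*(-62) = 62)
1/d(D) = 1/62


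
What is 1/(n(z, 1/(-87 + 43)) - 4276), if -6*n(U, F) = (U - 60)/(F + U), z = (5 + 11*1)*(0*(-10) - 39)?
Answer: -27457/117411148 ≈ -0.00023385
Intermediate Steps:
z = -624 (z = (5 + 11)*(0 - 39) = 16*(-39) = -624)
n(U, F) = -(-60 + U)/(6*(F + U)) (n(U, F) = -(U - 60)/(6*(F + U)) = -(-60 + U)/(6*(F + U)))
1/(n(z, 1/(-87 + 43)) - 4276) = 1/((10 - ⅙*(-624))/(1/(-87 + 43) - 624) - 4276) = 1/((10 + 104)/(1/(-44) - 624) - 4276) = 1/(114/(-1/44 - 624) - 4276) = 1/(114/(-27457/44) - 4276) = 1/(-44/27457*114 - 4276) = 1/(-5016/27457 - 4276) = 1/(-117411148/27457) = -27457/117411148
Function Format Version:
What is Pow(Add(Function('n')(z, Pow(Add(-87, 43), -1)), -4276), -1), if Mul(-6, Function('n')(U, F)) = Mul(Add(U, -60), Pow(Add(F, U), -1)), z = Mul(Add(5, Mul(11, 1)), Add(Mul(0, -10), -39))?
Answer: Rational(-27457, 117411148) ≈ -0.00023385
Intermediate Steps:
z = -624 (z = Mul(Add(5, 11), Add(0, -39)) = Mul(16, -39) = -624)
Function('n')(U, F) = Mul(Rational(-1, 6), Pow(Add(F, U), -1), Add(-60, U)) (Function('n')(U, F) = Mul(Rational(-1, 6), Mul(Add(U, -60), Pow(Add(F, U), -1))) = Mul(Rational(-1, 6), Mul(Add(-60, U), Pow(Add(F, U), -1))) = Mul(Rational(-1, 6), Mul(Pow(Add(F, U), -1), Add(-60, U))) = Mul(Rational(-1, 6), Pow(Add(F, U), -1), Add(-60, U)))
Pow(Add(Function('n')(z, Pow(Add(-87, 43), -1)), -4276), -1) = Pow(Add(Mul(Pow(Add(Pow(Add(-87, 43), -1), -624), -1), Add(10, Mul(Rational(-1, 6), -624))), -4276), -1) = Pow(Add(Mul(Pow(Add(Pow(-44, -1), -624), -1), Add(10, 104)), -4276), -1) = Pow(Add(Mul(Pow(Add(Rational(-1, 44), -624), -1), 114), -4276), -1) = Pow(Add(Mul(Pow(Rational(-27457, 44), -1), 114), -4276), -1) = Pow(Add(Mul(Rational(-44, 27457), 114), -4276), -1) = Pow(Add(Rational(-5016, 27457), -4276), -1) = Pow(Rational(-117411148, 27457), -1) = Rational(-27457, 117411148)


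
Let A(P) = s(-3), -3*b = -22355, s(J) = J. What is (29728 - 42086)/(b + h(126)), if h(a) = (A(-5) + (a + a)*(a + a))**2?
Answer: -18537/6048576679 ≈ -3.0647e-6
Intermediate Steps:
b = 22355/3 (b = -1/3*(-22355) = 22355/3 ≈ 7451.7)
A(P) = -3
h(a) = (-3 + 4*a**2)**2 (h(a) = (-3 + (a + a)*(a + a))**2 = (-3 + (2*a)*(2*a))**2 = (-3 + 4*a**2)**2)
(29728 - 42086)/(b + h(126)) = (29728 - 42086)/(22355/3 + (-3 + 4*126**2)**2) = -12358/(22355/3 + (-3 + 4*15876)**2) = -12358/(22355/3 + (-3 + 63504)**2) = -12358/(22355/3 + 63501**2) = -12358/(22355/3 + 4032377001) = -12358/12097153358/3 = -12358*3/12097153358 = -18537/6048576679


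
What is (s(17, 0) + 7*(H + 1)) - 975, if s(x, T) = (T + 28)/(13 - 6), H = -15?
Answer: -1069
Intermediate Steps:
s(x, T) = 4 + T/7 (s(x, T) = (28 + T)/7 = (28 + T)*(⅐) = 4 + T/7)
(s(17, 0) + 7*(H + 1)) - 975 = ((4 + (⅐)*0) + 7*(-15 + 1)) - 975 = ((4 + 0) + 7*(-14)) - 975 = (4 - 98) - 975 = -94 - 975 = -1069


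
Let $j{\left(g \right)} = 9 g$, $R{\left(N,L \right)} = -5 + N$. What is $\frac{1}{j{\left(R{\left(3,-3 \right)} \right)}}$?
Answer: $- \frac{1}{18} \approx -0.055556$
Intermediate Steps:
$\frac{1}{j{\left(R{\left(3,-3 \right)} \right)}} = \frac{1}{9 \left(-5 + 3\right)} = \frac{1}{9 \left(-2\right)} = \frac{1}{-18} = - \frac{1}{18}$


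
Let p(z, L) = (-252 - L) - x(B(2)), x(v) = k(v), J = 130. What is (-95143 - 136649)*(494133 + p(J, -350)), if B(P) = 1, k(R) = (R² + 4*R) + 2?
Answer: -114557169408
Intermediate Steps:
k(R) = 2 + R² + 4*R
x(v) = 2 + v² + 4*v
p(z, L) = -259 - L (p(z, L) = (-252 - L) - (2 + 1² + 4*1) = (-252 - L) - (2 + 1 + 4) = (-252 - L) - 1*7 = (-252 - L) - 7 = -259 - L)
(-95143 - 136649)*(494133 + p(J, -350)) = (-95143 - 136649)*(494133 + (-259 - 1*(-350))) = -231792*(494133 + (-259 + 350)) = -231792*(494133 + 91) = -231792*494224 = -114557169408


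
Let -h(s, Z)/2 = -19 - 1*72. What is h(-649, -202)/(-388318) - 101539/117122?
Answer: -2817909829/3248612914 ≈ -0.86742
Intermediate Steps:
h(s, Z) = 182 (h(s, Z) = -2*(-19 - 1*72) = -2*(-19 - 72) = -2*(-91) = 182)
h(-649, -202)/(-388318) - 101539/117122 = 182/(-388318) - 101539/117122 = 182*(-1/388318) - 101539*1/117122 = -13/27737 - 101539/117122 = -2817909829/3248612914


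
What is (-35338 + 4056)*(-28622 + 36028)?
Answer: -231674492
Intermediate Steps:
(-35338 + 4056)*(-28622 + 36028) = -31282*7406 = -231674492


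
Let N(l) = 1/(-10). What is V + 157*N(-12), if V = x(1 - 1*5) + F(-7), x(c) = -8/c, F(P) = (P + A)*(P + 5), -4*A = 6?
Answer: 33/10 ≈ 3.3000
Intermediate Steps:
A = -3/2 (A = -1/4*6 = -3/2 ≈ -1.5000)
F(P) = (5 + P)*(-3/2 + P) (F(P) = (P - 3/2)*(P + 5) = (-3/2 + P)*(5 + P) = (5 + P)*(-3/2 + P))
N(l) = -1/10
V = 19 (V = -8/(1 - 1*5) + (-15/2 + (-7)**2 + (7/2)*(-7)) = -8/(1 - 5) + (-15/2 + 49 - 49/2) = -8/(-4) + 17 = -8*(-1/4) + 17 = 2 + 17 = 19)
V + 157*N(-12) = 19 + 157*(-1/10) = 19 - 157/10 = 33/10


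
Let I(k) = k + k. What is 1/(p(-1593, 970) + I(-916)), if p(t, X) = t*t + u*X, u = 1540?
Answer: 1/4029617 ≈ 2.4816e-7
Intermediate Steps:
p(t, X) = t² + 1540*X (p(t, X) = t*t + 1540*X = t² + 1540*X)
I(k) = 2*k
1/(p(-1593, 970) + I(-916)) = 1/(((-1593)² + 1540*970) + 2*(-916)) = 1/((2537649 + 1493800) - 1832) = 1/(4031449 - 1832) = 1/4029617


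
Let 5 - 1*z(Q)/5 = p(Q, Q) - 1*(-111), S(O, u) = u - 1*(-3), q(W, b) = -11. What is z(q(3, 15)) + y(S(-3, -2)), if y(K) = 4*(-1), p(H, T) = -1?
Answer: -529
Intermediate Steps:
S(O, u) = 3 + u (S(O, u) = u + 3 = 3 + u)
z(Q) = -525 (z(Q) = 25 - 5*(-1 - 1*(-111)) = 25 - 5*(-1 + 111) = 25 - 5*110 = 25 - 550 = -525)
y(K) = -4
z(q(3, 15)) + y(S(-3, -2)) = -525 - 4 = -529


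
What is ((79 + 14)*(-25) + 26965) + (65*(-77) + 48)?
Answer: 19683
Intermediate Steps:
((79 + 14)*(-25) + 26965) + (65*(-77) + 48) = (93*(-25) + 26965) + (-5005 + 48) = (-2325 + 26965) - 4957 = 24640 - 4957 = 19683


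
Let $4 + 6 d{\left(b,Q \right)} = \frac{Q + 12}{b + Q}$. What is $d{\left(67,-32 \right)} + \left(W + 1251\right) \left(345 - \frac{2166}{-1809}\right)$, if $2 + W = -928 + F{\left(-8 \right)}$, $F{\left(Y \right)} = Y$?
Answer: $\frac{457383371}{4221} \approx 1.0836 \cdot 10^{5}$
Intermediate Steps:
$d{\left(b,Q \right)} = - \frac{2}{3} + \frac{12 + Q}{6 \left(Q + b\right)}$ ($d{\left(b,Q \right)} = - \frac{2}{3} + \frac{\left(Q + 12\right) \frac{1}{b + Q}}{6} = - \frac{2}{3} + \frac{\left(12 + Q\right) \frac{1}{Q + b}}{6} = - \frac{2}{3} + \frac{\frac{1}{Q + b} \left(12 + Q\right)}{6} = - \frac{2}{3} + \frac{12 + Q}{6 \left(Q + b\right)}$)
$W = -938$ ($W = -2 - 936 = -938$)
$d{\left(67,-32 \right)} + \left(W + 1251\right) \left(345 - \frac{2166}{-1809}\right) = \frac{2 - \frac{134}{3} - -16}{-32 + 67} + \left(-938 + 1251\right) \left(345 - \frac{2166}{-1809}\right) = \frac{2 - \frac{134}{3} + 16}{35} + 313 \left(345 - - \frac{722}{603}\right) = \frac{1}{35} \left(- \frac{80}{3}\right) + 313 \left(345 + \frac{722}{603}\right) = - \frac{16}{21} + 313 \cdot \frac{208757}{603} = - \frac{16}{21} + \frac{65340941}{603} = \frac{457383371}{4221}$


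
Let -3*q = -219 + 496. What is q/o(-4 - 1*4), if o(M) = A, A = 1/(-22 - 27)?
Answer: 13573/3 ≈ 4524.3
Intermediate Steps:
A = -1/49 (A = 1/(-49) = -1/49 ≈ -0.020408)
o(M) = -1/49
q = -277/3 (q = -(-219 + 496)/3 = -⅓*277 = -277/3 ≈ -92.333)
q/o(-4 - 1*4) = -277/(3*(-1/49)) = -277/3*(-49) = 13573/3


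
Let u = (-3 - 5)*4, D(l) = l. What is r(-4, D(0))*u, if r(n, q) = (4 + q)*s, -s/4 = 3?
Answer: 1536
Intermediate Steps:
s = -12 (s = -4*3 = -12)
r(n, q) = -48 - 12*q (r(n, q) = (4 + q)*(-12) = -48 - 12*q)
u = -32 (u = -8*4 = -32)
r(-4, D(0))*u = (-48 - 12*0)*(-32) = (-48 + 0)*(-32) = -48*(-32) = 1536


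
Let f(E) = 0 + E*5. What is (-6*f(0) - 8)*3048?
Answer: -24384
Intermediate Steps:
f(E) = 5*E (f(E) = 0 + 5*E = 5*E)
(-6*f(0) - 8)*3048 = (-30*0 - 8)*3048 = (-6*0 - 8)*3048 = (0 - 8)*3048 = -8*3048 = -24384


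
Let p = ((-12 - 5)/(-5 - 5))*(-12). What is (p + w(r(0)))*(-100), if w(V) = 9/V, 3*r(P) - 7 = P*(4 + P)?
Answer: 11580/7 ≈ 1654.3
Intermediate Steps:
p = -102/5 (p = -17/(-10)*(-12) = -17*(-⅒)*(-12) = (17/10)*(-12) = -102/5 ≈ -20.400)
r(P) = 7/3 + P*(4 + P)/3 (r(P) = 7/3 + (P*(4 + P))/3 = 7/3 + P*(4 + P)/3)
(p + w(r(0)))*(-100) = (-102/5 + 9/(7/3 + (⅓)*0² + (4/3)*0))*(-100) = (-102/5 + 9/(7/3 + (⅓)*0 + 0))*(-100) = (-102/5 + 9/(7/3 + 0 + 0))*(-100) = (-102/5 + 9/(7/3))*(-100) = (-102/5 + 9*(3/7))*(-100) = (-102/5 + 27/7)*(-100) = -579/35*(-100) = 11580/7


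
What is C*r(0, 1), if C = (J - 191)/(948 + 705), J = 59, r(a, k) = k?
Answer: -44/551 ≈ -0.079855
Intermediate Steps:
C = -44/551 (C = (59 - 191)/(948 + 705) = -132/1653 = -132*1/1653 = -44/551 ≈ -0.079855)
C*r(0, 1) = -44/551*1 = -44/551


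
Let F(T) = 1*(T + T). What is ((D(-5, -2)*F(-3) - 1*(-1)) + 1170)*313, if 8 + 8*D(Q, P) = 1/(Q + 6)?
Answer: 1472665/4 ≈ 3.6817e+5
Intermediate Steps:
F(T) = 2*T (F(T) = 1*(2*T) = 2*T)
D(Q, P) = -1 + 1/(8*(6 + Q)) (D(Q, P) = -1 + 1/(8*(Q + 6)) = -1 + 1/(8*(6 + Q)))
((D(-5, -2)*F(-3) - 1*(-1)) + 1170)*313 = ((((-47/8 - 1*(-5))/(6 - 5))*(2*(-3)) - 1*(-1)) + 1170)*313 = ((((-47/8 + 5)/1)*(-6) + 1) + 1170)*313 = (((1*(-7/8))*(-6) + 1) + 1170)*313 = ((-7/8*(-6) + 1) + 1170)*313 = ((21/4 + 1) + 1170)*313 = (25/4 + 1170)*313 = (4705/4)*313 = 1472665/4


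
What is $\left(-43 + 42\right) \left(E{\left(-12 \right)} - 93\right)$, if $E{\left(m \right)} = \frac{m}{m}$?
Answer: $92$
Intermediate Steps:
$E{\left(m \right)} = 1$
$\left(-43 + 42\right) \left(E{\left(-12 \right)} - 93\right) = \left(-43 + 42\right) \left(1 - 93\right) = \left(-1\right) \left(-92\right) = 92$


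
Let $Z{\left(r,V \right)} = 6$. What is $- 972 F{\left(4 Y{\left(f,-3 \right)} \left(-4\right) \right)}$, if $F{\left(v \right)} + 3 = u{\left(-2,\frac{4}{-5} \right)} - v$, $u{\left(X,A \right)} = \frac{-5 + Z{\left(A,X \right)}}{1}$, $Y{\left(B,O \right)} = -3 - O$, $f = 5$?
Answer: $1944$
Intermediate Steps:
$u{\left(X,A \right)} = 1$ ($u{\left(X,A \right)} = \frac{-5 + 6}{1} = 1 \cdot 1 = 1$)
$F{\left(v \right)} = -2 - v$ ($F{\left(v \right)} = -3 - \left(-1 + v\right) = -2 - v$)
$- 972 F{\left(4 Y{\left(f,-3 \right)} \left(-4\right) \right)} = - 972 \left(-2 - 4 \left(-3 - -3\right) \left(-4\right)\right) = - 972 \left(-2 - 4 \left(-3 + 3\right) \left(-4\right)\right) = - 972 \left(-2 - 4 \cdot 0 \left(-4\right)\right) = - 972 \left(-2 - 0 \left(-4\right)\right) = - 972 \left(-2 - 0\right) = - 972 \left(-2 + 0\right) = \left(-972\right) \left(-2\right) = 1944$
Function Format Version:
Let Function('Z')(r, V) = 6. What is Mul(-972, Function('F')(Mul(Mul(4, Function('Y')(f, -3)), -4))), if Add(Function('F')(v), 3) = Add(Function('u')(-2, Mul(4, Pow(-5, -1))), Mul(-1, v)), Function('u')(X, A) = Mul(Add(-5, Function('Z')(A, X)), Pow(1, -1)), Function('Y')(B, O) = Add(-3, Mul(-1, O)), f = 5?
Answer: 1944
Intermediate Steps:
Function('u')(X, A) = 1 (Function('u')(X, A) = Mul(Add(-5, 6), Pow(1, -1)) = Mul(1, 1) = 1)
Function('F')(v) = Add(-2, Mul(-1, v)) (Function('F')(v) = Add(-3, Add(1, Mul(-1, v))) = Add(-2, Mul(-1, v)))
Mul(-972, Function('F')(Mul(Mul(4, Function('Y')(f, -3)), -4))) = Mul(-972, Add(-2, Mul(-1, Mul(Mul(4, Add(-3, Mul(-1, -3))), -4)))) = Mul(-972, Add(-2, Mul(-1, Mul(Mul(4, Add(-3, 3)), -4)))) = Mul(-972, Add(-2, Mul(-1, Mul(Mul(4, 0), -4)))) = Mul(-972, Add(-2, Mul(-1, Mul(0, -4)))) = Mul(-972, Add(-2, Mul(-1, 0))) = Mul(-972, Add(-2, 0)) = Mul(-972, -2) = 1944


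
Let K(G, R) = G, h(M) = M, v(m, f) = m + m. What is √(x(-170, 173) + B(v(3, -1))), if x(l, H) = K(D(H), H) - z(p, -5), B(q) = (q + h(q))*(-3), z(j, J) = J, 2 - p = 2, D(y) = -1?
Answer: 4*I*√2 ≈ 5.6569*I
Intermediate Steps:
v(m, f) = 2*m
p = 0 (p = 2 - 1*2 = 2 - 2 = 0)
B(q) = -6*q (B(q) = (q + q)*(-3) = (2*q)*(-3) = -6*q)
x(l, H) = 4 (x(l, H) = -1 - 1*(-5) = -1 + 5 = 4)
√(x(-170, 173) + B(v(3, -1))) = √(4 - 12*3) = √(4 - 6*6) = √(4 - 36) = √(-32) = 4*I*√2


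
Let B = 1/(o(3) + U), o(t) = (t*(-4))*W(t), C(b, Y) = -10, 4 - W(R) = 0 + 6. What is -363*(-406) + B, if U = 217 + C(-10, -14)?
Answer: 34044319/231 ≈ 1.4738e+5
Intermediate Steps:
W(R) = -2 (W(R) = 4 - (0 + 6) = 4 - 1*6 = 4 - 6 = -2)
o(t) = 8*t (o(t) = (t*(-4))*(-2) = -4*t*(-2) = 8*t)
U = 207 (U = 217 - 10 = 207)
B = 1/231 (B = 1/(8*3 + 207) = 1/(24 + 207) = 1/231 ≈ 0.0043290)
-363*(-406) + B = -363*(-406) + 1/231 = 147378 + 1/231 = 34044319/231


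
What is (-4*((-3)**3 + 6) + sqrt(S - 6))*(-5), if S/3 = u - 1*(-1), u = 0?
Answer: -420 - 5*I*sqrt(3) ≈ -420.0 - 8.6602*I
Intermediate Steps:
S = 3 (S = 3*(0 - 1*(-1)) = 3*(0 + 1) = 3*1 = 3)
(-4*((-3)**3 + 6) + sqrt(S - 6))*(-5) = (-4*((-3)**3 + 6) + sqrt(3 - 6))*(-5) = (-4*(-27 + 6) + sqrt(-3))*(-5) = (-4*(-21) + I*sqrt(3))*(-5) = (84 + I*sqrt(3))*(-5) = -420 - 5*I*sqrt(3)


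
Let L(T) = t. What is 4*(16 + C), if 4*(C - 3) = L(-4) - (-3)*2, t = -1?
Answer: 81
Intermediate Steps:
L(T) = -1
C = 17/4 (C = 3 + (-1 - (-3)*2)/4 = 3 + (-1 - 1*(-6))/4 = 3 + (-1 + 6)/4 = 3 + (¼)*5 = 3 + 5/4 = 17/4 ≈ 4.2500)
4*(16 + C) = 4*(16 + 17/4) = 4*(81/4) = 81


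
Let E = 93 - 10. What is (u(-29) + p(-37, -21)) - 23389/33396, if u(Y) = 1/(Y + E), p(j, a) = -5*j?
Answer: 55399405/300564 ≈ 184.32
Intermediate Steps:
E = 83 (E = 93 - 1*10 = 93 - 10 = 83)
u(Y) = 1/(83 + Y) (u(Y) = 1/(Y + 83) = 1/(83 + Y))
(u(-29) + p(-37, -21)) - 23389/33396 = (1/(83 - 29) - 5*(-37)) - 23389/33396 = (1/54 + 185) - 23389*1/33396 = (1/54 + 185) - 23389/33396 = 9991/54 - 23389/33396 = 55399405/300564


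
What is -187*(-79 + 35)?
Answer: 8228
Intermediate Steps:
-187*(-79 + 35) = -187*(-44) = 8228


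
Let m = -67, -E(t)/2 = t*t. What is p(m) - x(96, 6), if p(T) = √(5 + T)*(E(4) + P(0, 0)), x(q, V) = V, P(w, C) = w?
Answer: -6 - 32*I*√62 ≈ -6.0 - 251.97*I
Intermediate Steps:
E(t) = -2*t² (E(t) = -2*t*t = -2*t²)
p(T) = -32*√(5 + T) (p(T) = √(5 + T)*(-2*4² + 0) = √(5 + T)*(-2*16 + 0) = √(5 + T)*(-32 + 0) = √(5 + T)*(-32) = -32*√(5 + T))
p(m) - x(96, 6) = -32*√(5 - 67) - 1*6 = -32*I*√62 - 6 = -6 - 32*I*√62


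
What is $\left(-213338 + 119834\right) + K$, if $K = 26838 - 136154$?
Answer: $-202820$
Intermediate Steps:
$K = -109316$ ($K = 26838 - 136154 = -109316$)
$\left(-213338 + 119834\right) + K = \left(-213338 + 119834\right) - 109316 = -93504 - 109316 = -202820$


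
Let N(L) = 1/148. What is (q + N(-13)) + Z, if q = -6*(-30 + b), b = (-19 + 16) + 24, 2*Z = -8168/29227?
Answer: 233006979/4325596 ≈ 53.867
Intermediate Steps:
N(L) = 1/148
Z = -4084/29227 (Z = (-8168/29227)/2 = (-8168*1/29227)/2 = (1/2)*(-8168/29227) = -4084/29227 ≈ -0.13973)
b = 21 (b = -3 + 24 = 21)
q = 54 (q = -6*(-30 + 21) = -6*(-9) = 54)
(q + N(-13)) + Z = (54 + 1/148) - 4084/29227 = 7993/148 - 4084/29227 = 233006979/4325596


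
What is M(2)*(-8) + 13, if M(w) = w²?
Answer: -19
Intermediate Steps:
M(2)*(-8) + 13 = 2²*(-8) + 13 = 4*(-8) + 13 = -32 + 13 = -19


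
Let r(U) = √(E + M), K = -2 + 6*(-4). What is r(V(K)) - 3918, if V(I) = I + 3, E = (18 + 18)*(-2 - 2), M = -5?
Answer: -3918 + I*√149 ≈ -3918.0 + 12.207*I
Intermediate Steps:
E = -144 (E = 36*(-4) = -144)
K = -26 (K = -2 - 24 = -26)
V(I) = 3 + I
r(U) = I*√149 (r(U) = √(-144 - 5) = √(-149) = I*√149)
r(V(K)) - 3918 = I*√149 - 3918 = -3918 + I*√149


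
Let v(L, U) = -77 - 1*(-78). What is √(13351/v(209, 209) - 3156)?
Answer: √10195 ≈ 100.97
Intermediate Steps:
v(L, U) = 1 (v(L, U) = -77 + 78 = 1)
√(13351/v(209, 209) - 3156) = √(13351/1 - 3156) = √(13351*1 - 3156) = √(13351 - 3156) = √10195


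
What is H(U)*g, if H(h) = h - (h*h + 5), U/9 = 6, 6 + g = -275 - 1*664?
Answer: 2709315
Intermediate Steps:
g = -945 (g = -6 + (-275 - 1*664) = -6 + (-275 - 664) = -6 - 939 = -945)
U = 54 (U = 9*6 = 54)
H(h) = -5 + h - h² (H(h) = h - (h² + 5) = h - (5 + h²) = h + (-5 - h²) = -5 + h - h²)
H(U)*g = (-5 + 54 - 1*54²)*(-945) = (-5 + 54 - 1*2916)*(-945) = (-5 + 54 - 2916)*(-945) = -2867*(-945) = 2709315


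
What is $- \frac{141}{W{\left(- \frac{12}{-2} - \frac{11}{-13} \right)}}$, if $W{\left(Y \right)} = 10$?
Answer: $- \frac{141}{10} \approx -14.1$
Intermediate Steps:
$- \frac{141}{W{\left(- \frac{12}{-2} - \frac{11}{-13} \right)}} = - \frac{141}{10}$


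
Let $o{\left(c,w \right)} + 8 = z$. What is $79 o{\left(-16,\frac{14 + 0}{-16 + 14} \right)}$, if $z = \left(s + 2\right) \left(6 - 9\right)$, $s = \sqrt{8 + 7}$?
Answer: $-1106 - 237 \sqrt{15} \approx -2023.9$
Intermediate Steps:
$s = \sqrt{15} \approx 3.873$
$z = -6 - 3 \sqrt{15}$ ($z = \left(\sqrt{15} + 2\right) \left(6 - 9\right) = \left(2 + \sqrt{15}\right) \left(-3\right) = -6 - 3 \sqrt{15} \approx -17.619$)
$o{\left(c,w \right)} = -14 - 3 \sqrt{15}$ ($o{\left(c,w \right)} = -8 - \left(6 + 3 \sqrt{15}\right) = -14 - 3 \sqrt{15}$)
$79 o{\left(-16,\frac{14 + 0}{-16 + 14} \right)} = 79 \left(-14 - 3 \sqrt{15}\right) = -1106 - 237 \sqrt{15}$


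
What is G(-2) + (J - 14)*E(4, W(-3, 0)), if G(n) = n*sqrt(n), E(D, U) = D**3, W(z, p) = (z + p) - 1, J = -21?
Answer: -2240 - 2*I*sqrt(2) ≈ -2240.0 - 2.8284*I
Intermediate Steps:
W(z, p) = -1 + p + z (W(z, p) = (p + z) - 1 = -1 + p + z)
G(n) = n**(3/2)
G(-2) + (J - 14)*E(4, W(-3, 0)) = (-2)**(3/2) + (-21 - 14)*4**3 = -2*I*sqrt(2) - 35*64 = -2*I*sqrt(2) - 2240 = -2240 - 2*I*sqrt(2)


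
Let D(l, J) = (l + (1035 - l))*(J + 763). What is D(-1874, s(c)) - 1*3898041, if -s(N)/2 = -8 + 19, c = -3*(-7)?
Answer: -3131106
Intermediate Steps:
c = 21
s(N) = -22 (s(N) = -2*(-8 + 19) = -2*11 = -22)
D(l, J) = 789705 + 1035*J (D(l, J) = 1035*(763 + J) = 789705 + 1035*J)
D(-1874, s(c)) - 1*3898041 = (789705 + 1035*(-22)) - 1*3898041 = (789705 - 22770) - 3898041 = 766935 - 3898041 = -3131106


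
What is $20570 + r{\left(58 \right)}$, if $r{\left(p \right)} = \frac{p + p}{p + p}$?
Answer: $20571$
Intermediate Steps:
$r{\left(p \right)} = 1$ ($r{\left(p \right)} = \frac{2 p}{2 p} = 2 p \frac{1}{2 p} = 1$)
$20570 + r{\left(58 \right)} = 20570 + 1 = 20571$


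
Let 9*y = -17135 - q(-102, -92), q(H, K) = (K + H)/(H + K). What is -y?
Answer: 1904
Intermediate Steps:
q(H, K) = 1 (q(H, K) = (H + K)/(H + K) = 1)
y = -1904 (y = (-17135 - 1*1)/9 = (-17135 - 1)/9 = (⅑)*(-17136) = -1904)
-y = -1*(-1904) = 1904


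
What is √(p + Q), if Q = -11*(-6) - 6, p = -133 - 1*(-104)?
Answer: √31 ≈ 5.5678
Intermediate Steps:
p = -29 (p = -133 + 104 = -29)
Q = 60 (Q = 66 - 6 = 60)
√(p + Q) = √(-29 + 60) = √31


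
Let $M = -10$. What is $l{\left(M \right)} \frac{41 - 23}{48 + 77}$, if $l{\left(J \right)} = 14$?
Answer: $\frac{252}{125} \approx 2.016$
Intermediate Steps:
$l{\left(M \right)} \frac{41 - 23}{48 + 77} = 14 \frac{41 - 23}{48 + 77} = 14 \cdot \frac{18}{125} = \frac{252}{125}$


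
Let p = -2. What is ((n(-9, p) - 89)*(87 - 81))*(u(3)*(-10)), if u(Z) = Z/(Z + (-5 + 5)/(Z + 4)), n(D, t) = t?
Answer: 5460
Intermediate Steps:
u(Z) = 1 (u(Z) = Z/(Z + 0/(4 + Z)) = Z/(Z + 0) = Z/Z = 1)
((n(-9, p) - 89)*(87 - 81))*(u(3)*(-10)) = ((-2 - 89)*(87 - 81))*(1*(-10)) = -91*6*(-10) = -546*(-10) = 5460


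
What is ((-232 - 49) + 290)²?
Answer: 81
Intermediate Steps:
((-232 - 49) + 290)² = (-281 + 290)² = 9² = 81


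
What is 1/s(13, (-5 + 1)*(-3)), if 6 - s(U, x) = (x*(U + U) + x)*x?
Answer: -1/3882 ≈ -0.00025760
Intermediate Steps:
s(U, x) = 6 - x*(x + 2*U*x) (s(U, x) = 6 - (x*(U + U) + x)*x = 6 - (x*(2*U) + x)*x = 6 - (2*U*x + x)*x = 6 - (x + 2*U*x)*x = 6 - x*(x + 2*U*x))
1/s(13, (-5 + 1)*(-3)) = 1/(6 - ((-5 + 1)*(-3))² - 2*13*((-5 + 1)*(-3))²) = 1/(6 - (-4*(-3))² - 2*13*(-4*(-3))²) = 1/(6 - 1*12² - 2*13*12²) = 1/(6 - 1*144 - 2*13*144) = 1/(6 - 144 - 3744) = 1/(-3882) = -1/3882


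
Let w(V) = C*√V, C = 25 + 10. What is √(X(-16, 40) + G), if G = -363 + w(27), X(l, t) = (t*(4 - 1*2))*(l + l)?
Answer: √(-2923 + 105*√3) ≈ 52.356*I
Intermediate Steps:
C = 35
X(l, t) = 4*l*t (X(l, t) = (t*(4 - 2))*(2*l) = (t*2)*(2*l) = (2*t)*(2*l) = 4*l*t)
w(V) = 35*√V
G = -363 + 105*√3 (G = -363 + 35*√27 = -363 + 35*(3*√3) = -363 + 105*√3 ≈ -181.13)
√(X(-16, 40) + G) = √(4*(-16)*40 + (-363 + 105*√3)) = √(-2560 + (-363 + 105*√3)) = √(-2923 + 105*√3)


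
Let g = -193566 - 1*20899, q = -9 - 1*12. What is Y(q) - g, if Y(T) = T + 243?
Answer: 214687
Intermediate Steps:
q = -21 (q = -9 - 12 = -21)
Y(T) = 243 + T
g = -214465 (g = -193566 - 20899 = -214465)
Y(q) - g = (243 - 21) - 1*(-214465) = 222 + 214465 = 214687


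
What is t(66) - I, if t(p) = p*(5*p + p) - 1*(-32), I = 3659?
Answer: 22509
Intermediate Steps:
t(p) = 32 + 6*p² (t(p) = p*(6*p) + 32 = 6*p² + 32 = 32 + 6*p²)
t(66) - I = (32 + 6*66²) - 1*3659 = (32 + 6*4356) - 3659 = (32 + 26136) - 3659 = 26168 - 3659 = 22509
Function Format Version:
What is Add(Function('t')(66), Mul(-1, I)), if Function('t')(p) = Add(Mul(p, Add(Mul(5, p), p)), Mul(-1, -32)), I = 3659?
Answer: 22509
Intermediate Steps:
Function('t')(p) = Add(32, Mul(6, Pow(p, 2))) (Function('t')(p) = Add(Mul(p, Mul(6, p)), 32) = Add(Mul(6, Pow(p, 2)), 32) = Add(32, Mul(6, Pow(p, 2))))
Add(Function('t')(66), Mul(-1, I)) = Add(Add(32, Mul(6, Pow(66, 2))), Mul(-1, 3659)) = Add(Add(32, Mul(6, 4356)), -3659) = Add(Add(32, 26136), -3659) = Add(26168, -3659) = 22509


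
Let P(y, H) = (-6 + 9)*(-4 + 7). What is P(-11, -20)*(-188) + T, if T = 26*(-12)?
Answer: -2004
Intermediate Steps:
T = -312
P(y, H) = 9 (P(y, H) = 3*3 = 9)
P(-11, -20)*(-188) + T = 9*(-188) - 312 = -1692 - 312 = -2004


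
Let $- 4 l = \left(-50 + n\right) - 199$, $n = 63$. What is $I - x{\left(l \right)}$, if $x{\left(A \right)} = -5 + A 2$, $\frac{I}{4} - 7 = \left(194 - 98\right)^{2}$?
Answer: $36804$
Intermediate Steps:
$I = 36892$ ($I = 28 + 4 \left(194 - 98\right)^{2} = 28 + 4 \cdot 96^{2} = 28 + 4 \cdot 9216 = 28 + 36864 = 36892$)
$l = \frac{93}{2}$ ($l = - \frac{\left(-50 + 63\right) - 199}{4} = - \frac{13 - 199}{4} = \left(- \frac{1}{4}\right) \left(-186\right) = \frac{93}{2} \approx 46.5$)
$x{\left(A \right)} = -5 + 2 A$
$I - x{\left(l \right)} = 36892 - \left(-5 + 2 \cdot \frac{93}{2}\right) = 36892 - \left(-5 + 93\right) = 36892 - 88 = 36804$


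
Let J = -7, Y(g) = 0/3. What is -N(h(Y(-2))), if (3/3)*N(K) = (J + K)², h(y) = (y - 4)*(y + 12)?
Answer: -3025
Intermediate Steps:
Y(g) = 0 (Y(g) = 0*(⅓) = 0)
h(y) = (-4 + y)*(12 + y)
N(K) = (-7 + K)²
-N(h(Y(-2))) = -(-7 + (-48 + 0² + 8*0))² = -(-7 + (-48 + 0 + 0))² = -(-7 - 48)² = -1*(-55)² = -1*3025 = -3025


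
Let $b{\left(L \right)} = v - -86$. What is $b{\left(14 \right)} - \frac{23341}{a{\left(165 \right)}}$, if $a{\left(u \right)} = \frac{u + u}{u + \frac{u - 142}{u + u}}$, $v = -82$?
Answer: $- \frac{1271018693}{108900} \approx -11671.0$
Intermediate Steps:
$b{\left(L \right)} = 4$ ($b{\left(L \right)} = -82 - -86 = -82 + 86 = 4$)
$a{\left(u \right)} = \frac{2 u}{u + \frac{-142 + u}{2 u}}$
$b{\left(14 \right)} - \frac{23341}{a{\left(165 \right)}} = 4 - \frac{23341}{4 \cdot 165^{2} \frac{1}{-142 + 165 + 2 \cdot 165^{2}}} = 4 - \frac{23341}{4 \cdot 27225 \frac{1}{-142 + 165 + 2 \cdot 27225}} = 4 - \frac{23341}{4 \cdot 27225 \frac{1}{-142 + 165 + 54450}} = 4 - \frac{23341}{4 \cdot 27225 \cdot \frac{1}{54473}} = 4 - \frac{23341}{\frac{108900}{54473}} = 4 - \frac{1271454293}{108900} = - \frac{1271018693}{108900}$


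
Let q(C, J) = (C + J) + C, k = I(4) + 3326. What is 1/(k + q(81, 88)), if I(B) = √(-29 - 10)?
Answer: 1192/4262605 - I*√39/12787815 ≈ 0.00027964 - 4.8835e-7*I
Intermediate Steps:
I(B) = I*√39 (I(B) = √(-39) = I*√39)
k = 3326 + I*√39 (k = I*√39 + 3326 = 3326 + I*√39 ≈ 3326.0 + 6.245*I)
q(C, J) = J + 2*C
1/(k + q(81, 88)) = 1/((3326 + I*√39) + (88 + 2*81)) = 1/((3326 + I*√39) + (88 + 162)) = 1/((3326 + I*√39) + 250) = 1/(3576 + I*√39)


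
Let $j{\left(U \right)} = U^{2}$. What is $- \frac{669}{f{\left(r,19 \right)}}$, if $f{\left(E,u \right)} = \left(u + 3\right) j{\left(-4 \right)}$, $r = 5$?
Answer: $- \frac{669}{352} \approx -1.9006$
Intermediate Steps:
$f{\left(E,u \right)} = 48 + 16 u$ ($f{\left(E,u \right)} = \left(u + 3\right) \left(-4\right)^{2} = \left(3 + u\right) 16 = 48 + 16 u$)
$- \frac{669}{f{\left(r,19 \right)}} = - \frac{669}{48 + 16 \cdot 19} = - \frac{669}{48 + 304} = - \frac{669}{352}$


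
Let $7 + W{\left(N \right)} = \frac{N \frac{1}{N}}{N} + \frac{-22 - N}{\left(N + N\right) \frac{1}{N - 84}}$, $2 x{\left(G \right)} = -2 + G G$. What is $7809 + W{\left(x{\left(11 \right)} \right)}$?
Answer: $\frac{3721747}{476} \approx 7818.8$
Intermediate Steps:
$x{\left(G \right)} = -1 + \frac{G^{2}}{2}$ ($x{\left(G \right)} = \frac{-2 + G G}{2} = \frac{-2 + G^{2}}{2} = -1 + \frac{G^{2}}{2}$)
$W{\left(N \right)} = -7 + \frac{1}{N} + \frac{\left(-84 + N\right) \left(-22 - N\right)}{2 N}$ ($W{\left(N \right)} = -7 + \left(\frac{N \frac{1}{N}}{N} + \frac{-22 - N}{\left(N + N\right) \frac{1}{N - 84}}\right) = -7 + \left(1 \frac{1}{N} + \frac{-22 - N}{2 N \frac{1}{-84 + N}}\right) = -7 + \left(\frac{1}{N} + \frac{-22 - N}{2 N \frac{1}{-84 + N}}\right) = -7 + \left(\frac{1}{N} + \left(-22 - N\right) \frac{-84 + N}{2 N}\right) = -7 + \left(\frac{1}{N} + \frac{\left(-84 + N\right) \left(-22 - N\right)}{2 N}\right) = -7 + \frac{1}{N} + \frac{\left(-84 + N\right) \left(-22 - N\right)}{2 N}$)
$7809 + W{\left(x{\left(11 \right)} \right)} = 7809 + \left(24 + \frac{925}{-1 + \frac{11^{2}}{2}} - \frac{-1 + \frac{11^{2}}{2}}{2}\right) = 7809 + \left(24 + \frac{925}{-1 + \frac{1}{2} \cdot 121} - \frac{-1 + \frac{1}{2} \cdot 121}{2}\right) = 7809 + \left(24 + \frac{925}{-1 + \frac{121}{2}} - \frac{-1 + \frac{121}{2}}{2}\right) = 7809 + \left(24 + \frac{925}{\frac{119}{2}} - \frac{119}{4}\right) = 7809 + \left(24 + 925 \cdot \frac{2}{119} - \frac{119}{4}\right) = 7809 + \left(24 + \frac{1850}{119} - \frac{119}{4}\right) = 7809 + \frac{4663}{476} = \frac{3721747}{476}$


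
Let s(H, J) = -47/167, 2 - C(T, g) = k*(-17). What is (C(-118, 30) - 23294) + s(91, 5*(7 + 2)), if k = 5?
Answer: -3875616/167 ≈ -23207.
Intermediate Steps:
C(T, g) = 87 (C(T, g) = 2 - 5*(-17) = 2 - 1*(-85) = 2 + 85 = 87)
s(H, J) = -47/167 (s(H, J) = -47*1/167 = -47/167)
(C(-118, 30) - 23294) + s(91, 5*(7 + 2)) = (87 - 23294) - 47/167 = -23207 - 47/167 = -3875616/167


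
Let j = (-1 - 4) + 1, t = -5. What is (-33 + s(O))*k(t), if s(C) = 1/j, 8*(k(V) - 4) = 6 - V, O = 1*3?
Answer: -5719/32 ≈ -178.72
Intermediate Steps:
O = 3
k(V) = 19/4 - V/8 (k(V) = 4 + (6 - V)/8 = 4 + (¾ - V/8) = 19/4 - V/8)
j = -4 (j = -5 + 1 = -4)
s(C) = -¼ (s(C) = 1/(-4) = -¼)
(-33 + s(O))*k(t) = (-33 - ¼)*(19/4 - ⅛*(-5)) = -133*(19/4 + 5/8)/4 = -133/4*43/8 = -5719/32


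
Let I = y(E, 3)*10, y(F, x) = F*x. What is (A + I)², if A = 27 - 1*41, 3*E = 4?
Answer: 676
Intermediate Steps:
E = 4/3 (E = (⅓)*4 = 4/3 ≈ 1.3333)
A = -14 (A = 27 - 41 = -14)
I = 40 (I = ((4/3)*3)*10 = 4*10 = 40)
(A + I)² = (-14 + 40)² = 26² = 676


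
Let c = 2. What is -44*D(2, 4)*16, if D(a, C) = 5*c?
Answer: -7040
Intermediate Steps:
D(a, C) = 10 (D(a, C) = 5*2 = 10)
-44*D(2, 4)*16 = -44*10*16 = -440*16 = -7040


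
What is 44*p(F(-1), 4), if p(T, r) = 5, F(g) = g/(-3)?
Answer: 220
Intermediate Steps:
F(g) = -g/3 (F(g) = g*(-⅓) = -g/3)
44*p(F(-1), 4) = 44*5 = 220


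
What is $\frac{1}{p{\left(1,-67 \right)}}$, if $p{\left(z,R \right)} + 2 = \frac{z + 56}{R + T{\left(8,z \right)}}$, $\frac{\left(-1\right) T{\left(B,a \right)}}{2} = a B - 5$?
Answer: $- \frac{73}{203} \approx -0.35961$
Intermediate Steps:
$T{\left(B,a \right)} = 10 - 2 B a$ ($T{\left(B,a \right)} = - 2 \left(a B - 5\right) = - 2 \left(B a - 5\right) = - 2 \left(-5 + B a\right) = 10 - 2 B a$)
$p{\left(z,R \right)} = -2 + \frac{56 + z}{10 + R - 16 z}$ ($p{\left(z,R \right)} = -2 + \frac{z + 56}{R + \left(10 - 16 z\right)} = -2 + \frac{56 + z}{R - \left(-10 + 16 z\right)} = -2 + \frac{56 + z}{10 + R - 16 z}$)
$\frac{1}{p{\left(1,-67 \right)}} = \frac{1}{\frac{1}{10 - 67 - 16} \left(36 - -134 + 33 \cdot 1\right)} = \frac{1}{\frac{1}{10 - 67 - 16} \left(36 + 134 + 33\right)} = \frac{1}{\frac{1}{-73} \cdot 203} = \frac{1}{\left(- \frac{1}{73}\right) 203} = \frac{1}{- \frac{203}{73}} = - \frac{73}{203}$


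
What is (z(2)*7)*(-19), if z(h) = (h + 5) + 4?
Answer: -1463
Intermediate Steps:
z(h) = 9 + h (z(h) = (5 + h) + 4 = 9 + h)
(z(2)*7)*(-19) = ((9 + 2)*7)*(-19) = (11*7)*(-19) = 77*(-19) = -1463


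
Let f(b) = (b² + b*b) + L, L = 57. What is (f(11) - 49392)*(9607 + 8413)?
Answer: -884655860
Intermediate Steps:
f(b) = 57 + 2*b² (f(b) = (b² + b*b) + 57 = (b² + b²) + 57 = 2*b² + 57 = 57 + 2*b²)
(f(11) - 49392)*(9607 + 8413) = ((57 + 2*11²) - 49392)*(9607 + 8413) = ((57 + 2*121) - 49392)*18020 = ((57 + 242) - 49392)*18020 = (299 - 49392)*18020 = -49093*18020 = -884655860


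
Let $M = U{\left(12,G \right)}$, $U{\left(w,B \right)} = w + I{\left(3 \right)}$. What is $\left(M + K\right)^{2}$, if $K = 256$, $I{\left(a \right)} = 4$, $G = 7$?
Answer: $73984$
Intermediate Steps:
$U{\left(w,B \right)} = 4 + w$ ($U{\left(w,B \right)} = w + 4 = 4 + w$)
$M = 16$ ($M = 4 + 12 = 16$)
$\left(M + K\right)^{2} = \left(16 + 256\right)^{2} = 272^{2} = 73984$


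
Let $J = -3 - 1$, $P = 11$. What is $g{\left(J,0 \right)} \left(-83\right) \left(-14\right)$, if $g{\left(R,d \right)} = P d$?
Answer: $0$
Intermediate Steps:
$J = -4$ ($J = -3 - 1 = -4$)
$g{\left(R,d \right)} = 11 d$
$g{\left(J,0 \right)} \left(-83\right) \left(-14\right) = 11 \cdot 0 \left(-83\right) \left(-14\right) = 0 \left(-83\right) \left(-14\right) = 0 \left(-14\right) = 0$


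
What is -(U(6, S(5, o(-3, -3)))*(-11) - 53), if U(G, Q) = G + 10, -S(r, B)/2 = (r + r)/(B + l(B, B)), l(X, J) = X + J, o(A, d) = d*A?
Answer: 229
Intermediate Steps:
o(A, d) = A*d
l(X, J) = J + X
S(r, B) = -4*r/(3*B) (S(r, B) = -2*(r + r)/(B + (B + B)) = -2*2*r/(B + 2*B) = -2*2*r/(3*B) = -2*2*r*1/(3*B) = -4*r/(3*B))
U(G, Q) = 10 + G
-(U(6, S(5, o(-3, -3)))*(-11) - 53) = -((10 + 6)*(-11) - 53) = -(16*(-11) - 53) = -(-176 - 53) = -1*(-229) = 229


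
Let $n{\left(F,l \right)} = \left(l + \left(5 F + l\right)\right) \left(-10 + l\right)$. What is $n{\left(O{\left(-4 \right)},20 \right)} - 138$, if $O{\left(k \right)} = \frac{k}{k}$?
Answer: $312$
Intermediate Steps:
$O{\left(k \right)} = 1$
$n{\left(F,l \right)} = \left(-10 + l\right) \left(2 l + 5 F\right)$ ($n{\left(F,l \right)} = \left(l + \left(l + 5 F\right)\right) \left(-10 + l\right) = \left(2 l + 5 F\right) \left(-10 + l\right) = \left(-10 + l\right) \left(2 l + 5 F\right)$)
$n{\left(O{\left(-4 \right)},20 \right)} - 138 = \left(\left(-50\right) 1 - 400 + 2 \cdot 20^{2} + 5 \cdot 1 \cdot 20\right) - 138 = \left(-50 - 400 + 2 \cdot 400 + 100\right) - 138 = \left(-50 - 400 + 800 + 100\right) - 138 = 450 - 138 = 312$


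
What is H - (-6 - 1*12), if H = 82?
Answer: 100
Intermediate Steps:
H - (-6 - 1*12) = 82 - (-6 - 1*12) = 82 - (-6 - 12) = 82 - 1*(-18) = 82 + 18 = 100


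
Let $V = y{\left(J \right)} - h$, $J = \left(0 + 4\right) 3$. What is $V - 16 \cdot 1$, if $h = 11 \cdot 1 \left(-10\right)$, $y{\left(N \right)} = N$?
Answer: $106$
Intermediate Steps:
$J = 12$ ($J = 4 \cdot 3 = 12$)
$h = -110$ ($h = 11 \left(-10\right) = -110$)
$V = 122$ ($V = 12 - -110 = 12 + 110 = 122$)
$V - 16 \cdot 1 = 122 - 16 \cdot 1 = 122 - 16 = 106$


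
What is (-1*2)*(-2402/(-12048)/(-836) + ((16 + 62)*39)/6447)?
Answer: -5103987947/5411250768 ≈ -0.94322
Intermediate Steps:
(-1*2)*(-2402/(-12048)/(-836) + ((16 + 62)*39)/6447) = -2*(-2402*(-1/12048)*(-1/836) + (78*39)*(1/6447)) = -2*((1201/6024)*(-1/836) + 3042*(1/6447)) = -2*(-1201/5036064 + 1014/2149) = -2*5103987947/10822501536 = -5103987947/5411250768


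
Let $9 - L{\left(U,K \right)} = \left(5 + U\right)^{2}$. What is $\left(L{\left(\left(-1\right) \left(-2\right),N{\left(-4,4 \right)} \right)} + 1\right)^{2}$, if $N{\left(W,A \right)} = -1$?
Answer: $1521$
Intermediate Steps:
$L{\left(U,K \right)} = 9 - \left(5 + U\right)^{2}$
$\left(L{\left(\left(-1\right) \left(-2\right),N{\left(-4,4 \right)} \right)} + 1\right)^{2} = \left(\left(9 - \left(5 - -2\right)^{2}\right) + 1\right)^{2} = \left(\left(9 - \left(5 + 2\right)^{2}\right) + 1\right)^{2} = \left(\left(9 - 7^{2}\right) + 1\right)^{2} = \left(\left(9 - 49\right) + 1\right)^{2} = \left(-40 + 1\right)^{2} = \left(-39\right)^{2} = 1521$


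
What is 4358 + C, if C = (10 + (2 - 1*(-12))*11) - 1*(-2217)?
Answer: 6739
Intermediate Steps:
C = 2381 (C = (10 + (2 + 12)*11) + 2217 = (10 + 14*11) + 2217 = (10 + 154) + 2217 = 164 + 2217 = 2381)
4358 + C = 4358 + 2381 = 6739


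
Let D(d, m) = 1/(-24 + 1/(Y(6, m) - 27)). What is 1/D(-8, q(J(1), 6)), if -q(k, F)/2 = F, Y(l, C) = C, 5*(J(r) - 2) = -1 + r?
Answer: -937/39 ≈ -24.026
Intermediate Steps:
J(r) = 9/5 + r/5 (J(r) = 2 + (-1 + r)/5 = 2 + (-⅕ + r/5) = 9/5 + r/5)
q(k, F) = -2*F
D(d, m) = 1/(-24 + 1/(-27 + m)) (D(d, m) = 1/(-24 + 1/(m - 27)) = 1/(-24 + 1/(-27 + m)))
1/D(-8, q(J(1), 6)) = 1/((27 - (-2)*6)/(-649 + 24*(-2*6))) = 1/((27 - 1*(-12))/(-649 + 24*(-12))) = 1/((27 + 12)/(-649 - 288)) = 1/(39/(-937)) = 1/(-1/937*39) = 1/(-39/937) = -937/39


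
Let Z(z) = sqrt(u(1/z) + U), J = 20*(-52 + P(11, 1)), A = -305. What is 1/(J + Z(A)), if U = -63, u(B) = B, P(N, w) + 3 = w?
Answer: -41175/44471402 - I*sqrt(366305)/88942804 ≈ -0.00092588 - 6.8047e-6*I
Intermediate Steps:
P(N, w) = -3 + w
J = -1080 (J = 20*(-52 + (-3 + 1)) = 20*(-52 - 2) = 20*(-54) = -1080)
Z(z) = sqrt(-63 + 1/z) (Z(z) = sqrt(1/z - 63) = sqrt(-63 + 1/z))
1/(J + Z(A)) = 1/(-1080 + sqrt(-63 + 1/(-305))) = 1/(-1080 + sqrt(-63 - 1/305)) = 1/(-1080 + sqrt(-19216/305)) = 1/(-1080 + 4*I*sqrt(366305)/305)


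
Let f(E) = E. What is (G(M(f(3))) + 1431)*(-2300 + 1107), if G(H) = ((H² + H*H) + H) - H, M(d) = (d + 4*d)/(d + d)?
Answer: -3444191/2 ≈ -1.7221e+6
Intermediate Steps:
M(d) = 5/2 (M(d) = (5*d)/((2*d)) = (5*d)*(1/(2*d)) = 5/2)
G(H) = 2*H² (G(H) = ((H² + H²) + H) - H = (2*H² + H) - H = (H + 2*H²) - H = 2*H²)
(G(M(f(3))) + 1431)*(-2300 + 1107) = (2*(5/2)² + 1431)*(-2300 + 1107) = (2*(25/4) + 1431)*(-1193) = (25/2 + 1431)*(-1193) = (2887/2)*(-1193) = -3444191/2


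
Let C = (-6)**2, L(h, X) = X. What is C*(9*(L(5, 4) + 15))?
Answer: 6156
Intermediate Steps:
C = 36
C*(9*(L(5, 4) + 15)) = 36*(9*(4 + 15)) = 36*(9*19) = 36*171 = 6156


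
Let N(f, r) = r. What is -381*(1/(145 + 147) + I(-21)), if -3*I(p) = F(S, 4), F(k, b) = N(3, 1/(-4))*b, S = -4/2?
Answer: -37465/292 ≈ -128.30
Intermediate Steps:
S = -2 (S = -4*1/2 = -2)
F(k, b) = -b/4 (F(k, b) = b/(-4) = -b/4)
I(p) = 1/3 (I(p) = -(-1)*4/12 = -1/3*(-1) = 1/3)
-381*(1/(145 + 147) + I(-21)) = -381*(1/(145 + 147) + 1/3) = -381*(1/292 + 1/3) = -381*295/876 = -37465/292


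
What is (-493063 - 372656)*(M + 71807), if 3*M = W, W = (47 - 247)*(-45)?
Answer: -64761841233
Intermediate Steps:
W = 9000 (W = -200*(-45) = 9000)
M = 3000 (M = (1/3)*9000 = 3000)
(-493063 - 372656)*(M + 71807) = (-493063 - 372656)*(3000 + 71807) = -865719*74807 = -64761841233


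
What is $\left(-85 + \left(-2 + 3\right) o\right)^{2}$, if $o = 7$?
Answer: $6084$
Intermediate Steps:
$\left(-85 + \left(-2 + 3\right) o\right)^{2} = \left(-85 + \left(-2 + 3\right) 7\right)^{2} = \left(-85 + 1 \cdot 7\right)^{2} = \left(-85 + 7\right)^{2} = \left(-78\right)^{2} = 6084$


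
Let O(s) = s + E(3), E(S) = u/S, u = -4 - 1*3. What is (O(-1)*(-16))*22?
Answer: 3520/3 ≈ 1173.3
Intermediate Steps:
u = -7 (u = -4 - 3 = -7)
E(S) = -7/S
O(s) = -7/3 + s (O(s) = s - 7/3 = -7/3 + s)
(O(-1)*(-16))*22 = ((-7/3 - 1)*(-16))*22 = -10/3*(-16)*22 = (160/3)*22 = 3520/3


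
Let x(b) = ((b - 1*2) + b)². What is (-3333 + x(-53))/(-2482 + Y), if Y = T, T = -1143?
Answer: -8331/3625 ≈ -2.2982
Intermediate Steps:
Y = -1143
x(b) = (-2 + 2*b)² (x(b) = ((b - 2) + b)² = ((-2 + b) + b)² = (-2 + 2*b)²)
(-3333 + x(-53))/(-2482 + Y) = (-3333 + 4*(-1 - 53)²)/(-2482 - 1143) = (-3333 + 4*(-54)²)/(-3625) = (-3333 + 4*2916)*(-1/3625) = (-3333 + 11664)*(-1/3625) = 8331*(-1/3625) = -8331/3625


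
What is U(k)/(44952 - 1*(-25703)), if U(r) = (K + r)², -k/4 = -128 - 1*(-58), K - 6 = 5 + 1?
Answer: 85264/70655 ≈ 1.2068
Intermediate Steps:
K = 12 (K = 6 + (5 + 1) = 6 + 6 = 12)
k = 280 (k = -4*(-128 - 1*(-58)) = -4*(-128 + 58) = -4*(-70) = 280)
U(r) = (12 + r)²
U(k)/(44952 - 1*(-25703)) = (12 + 280)²/(44952 - 1*(-25703)) = 292²/(44952 + 25703) = 85264/70655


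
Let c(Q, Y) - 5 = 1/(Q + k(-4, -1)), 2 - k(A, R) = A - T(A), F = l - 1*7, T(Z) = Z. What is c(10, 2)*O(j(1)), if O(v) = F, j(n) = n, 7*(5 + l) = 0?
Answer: -61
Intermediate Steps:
l = -5 (l = -5 + (1/7)*0 = -5 + 0 = -5)
F = -12 (F = -5 - 1*7 = -5 - 7 = -12)
k(A, R) = 2 (k(A, R) = 2 - (A - A) = 2 - 1*0 = 2 + 0 = 2)
c(Q, Y) = 5 + 1/(2 + Q) (c(Q, Y) = 5 + 1/(Q + 2) = 5 + 1/(2 + Q))
O(v) = -12
c(10, 2)*O(j(1)) = ((11 + 5*10)/(2 + 10))*(-12) = ((11 + 50)/12)*(-12) = ((1/12)*61)*(-12) = (61/12)*(-12) = -61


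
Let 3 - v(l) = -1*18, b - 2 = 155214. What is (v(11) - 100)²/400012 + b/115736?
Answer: 7851321371/5786973604 ≈ 1.3567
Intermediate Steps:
b = 155216 (b = 2 + 155214 = 155216)
v(l) = 21 (v(l) = 3 - (-1)*18 = 3 - 1*(-18) = 3 + 18 = 21)
(v(11) - 100)²/400012 + b/115736 = (21 - 100)²/400012 + 155216/115736 = (-79)²*(1/400012) + 155216*(1/115736) = 6241*(1/400012) + 19402/14467 = 6241/400012 + 19402/14467 = 7851321371/5786973604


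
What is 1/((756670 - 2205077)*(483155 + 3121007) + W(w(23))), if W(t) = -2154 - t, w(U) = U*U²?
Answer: -1/5220293484255 ≈ -1.9156e-13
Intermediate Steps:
w(U) = U³
1/((756670 - 2205077)*(483155 + 3121007) + W(w(23))) = 1/((756670 - 2205077)*(483155 + 3121007) + (-2154 - 1*23³)) = 1/(-1448407*3604162 + (-2154 - 1*12167)) = 1/(-5220293469934 + (-2154 - 12167)) = 1/(-5220293469934 - 14321) = 1/(-5220293484255) = -1/5220293484255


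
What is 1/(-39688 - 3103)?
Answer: -1/42791 ≈ -2.3369e-5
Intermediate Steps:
1/(-39688 - 3103) = 1/(-42791) = -1/42791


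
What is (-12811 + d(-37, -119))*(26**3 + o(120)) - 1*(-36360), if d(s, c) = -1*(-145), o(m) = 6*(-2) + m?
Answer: -223949184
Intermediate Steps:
o(m) = -12 + m
d(s, c) = 145
(-12811 + d(-37, -119))*(26**3 + o(120)) - 1*(-36360) = (-12811 + 145)*(26**3 + (-12 + 120)) - 1*(-36360) = -12666*(17576 + 108) + 36360 = -12666*17684 + 36360 = -223985544 + 36360 = -223949184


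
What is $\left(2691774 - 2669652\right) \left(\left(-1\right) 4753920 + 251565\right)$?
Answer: $-99601097310$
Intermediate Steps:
$\left(2691774 - 2669652\right) \left(\left(-1\right) 4753920 + 251565\right) = 22122 \left(-4753920 + 251565\right) = 22122 \left(-4502355\right) = -99601097310$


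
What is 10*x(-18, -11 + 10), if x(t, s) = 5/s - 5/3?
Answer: -200/3 ≈ -66.667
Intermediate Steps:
x(t, s) = -5/3 + 5/s (x(t, s) = 5/s - 5*⅓ = 5/s - 5/3 = -5/3 + 5/s)
10*x(-18, -11 + 10) = 10*(-5/3 + 5/(-11 + 10)) = 10*(-5/3 + 5/(-1)) = 10*(-5/3 + 5*(-1)) = 10*(-5/3 - 5) = 10*(-20/3) = -200/3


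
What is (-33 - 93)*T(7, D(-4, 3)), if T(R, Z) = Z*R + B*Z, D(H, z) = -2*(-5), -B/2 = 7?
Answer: 8820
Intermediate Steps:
B = -14 (B = -2*7 = -14)
D(H, z) = 10
T(R, Z) = -14*Z + R*Z (T(R, Z) = Z*R - 14*Z = R*Z - 14*Z = -14*Z + R*Z)
(-33 - 93)*T(7, D(-4, 3)) = (-33 - 93)*(10*(-14 + 7)) = -1260*(-7) = -126*(-70) = 8820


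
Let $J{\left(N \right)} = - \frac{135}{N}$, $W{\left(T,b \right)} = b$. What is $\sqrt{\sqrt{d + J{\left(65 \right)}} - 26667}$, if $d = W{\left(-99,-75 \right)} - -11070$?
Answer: $\frac{\sqrt{-4506723 + 26 \sqrt{464451}}}{13} \approx 162.98 i$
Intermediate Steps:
$d = 10995$ ($d = -75 - -11070 = -75 + 11070 = 10995$)
$\sqrt{\sqrt{d + J{\left(65 \right)}} - 26667} = \sqrt{\sqrt{10995 - \frac{135}{65}} - 26667} = \sqrt{\sqrt{10995 - \frac{27}{13}} - 26667} = \sqrt{\sqrt{\frac{142908}{13}} - 26667} = \sqrt{\frac{2 \sqrt{464451}}{13} - 26667} = \sqrt{-26667 + \frac{2 \sqrt{464451}}{13}}$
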